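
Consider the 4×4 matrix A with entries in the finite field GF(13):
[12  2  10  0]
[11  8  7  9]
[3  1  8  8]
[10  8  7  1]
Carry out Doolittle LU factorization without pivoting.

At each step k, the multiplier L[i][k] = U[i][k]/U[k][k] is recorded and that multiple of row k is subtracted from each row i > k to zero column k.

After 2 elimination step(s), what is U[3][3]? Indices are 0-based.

U[3][3] = 3

Step 1: pivot at (0,0) is 12.
  row1 ← row1 − (2)·row0  ⇒  L[1][0]=2, U row1=(0, 4, 0, 9)
  row2 ← row2 − (10)·row0  ⇒  L[2][0]=10, U row2=(0, 7, 12, 8)
  row3 ← row3 − (3)·row0  ⇒  L[3][0]=3, U row3=(0, 2, 3, 1)
Step 2: pivot at (1,1) is 4.
  row2 ← row2 − (5)·row1  ⇒  L[2][1]=5, U row2=(0, 0, 12, 2)
  row3 ← row3 − (7)·row1  ⇒  L[3][1]=7, U row3=(0, 0, 3, 3)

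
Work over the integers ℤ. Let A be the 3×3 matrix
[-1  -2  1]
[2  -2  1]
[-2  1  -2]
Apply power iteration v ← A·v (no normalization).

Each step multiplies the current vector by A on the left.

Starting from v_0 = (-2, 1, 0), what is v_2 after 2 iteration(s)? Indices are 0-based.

v_2 = (17, 17, -16)

v_0 = (-2, 1, 0).
v_1 = A·v_0 = (0, -6, 5).
v_2 = A·v_1 = (17, 17, -16).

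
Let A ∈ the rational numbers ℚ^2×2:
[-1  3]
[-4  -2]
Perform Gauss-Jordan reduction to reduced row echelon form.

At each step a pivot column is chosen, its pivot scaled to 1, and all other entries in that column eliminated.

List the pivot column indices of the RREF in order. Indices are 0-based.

pivot columns: 0, 1

step 1: normalize row 0 (÷-1) = (1, -3)
  row 1: subtract -4×row0 = (0, -14)
step 2: normalize row 1 (÷-14) = (0, 1)
  row 0: subtract -3×row1 = (1, 0)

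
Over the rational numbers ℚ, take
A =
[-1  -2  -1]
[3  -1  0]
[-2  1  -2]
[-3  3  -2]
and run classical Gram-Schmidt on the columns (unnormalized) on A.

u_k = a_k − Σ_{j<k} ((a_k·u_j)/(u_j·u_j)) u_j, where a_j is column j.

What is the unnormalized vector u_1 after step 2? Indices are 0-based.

Step 1: u_0 = a_0 = (-1, 3, -2, -3).
Step 2: u_1 = a_1 − (-12/23)·u_0 = (-58/23, 13/23, -1/23, 33/23).

u_1 = (-58/23, 13/23, -1/23, 33/23)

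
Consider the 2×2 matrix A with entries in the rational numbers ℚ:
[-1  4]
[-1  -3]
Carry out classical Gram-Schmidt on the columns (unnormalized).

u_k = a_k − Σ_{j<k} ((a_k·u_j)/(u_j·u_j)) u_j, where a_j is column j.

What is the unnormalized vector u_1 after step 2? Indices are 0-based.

u_1 = (7/2, -7/2)

Step 1: u_0 = a_0 = (-1, -1).
Step 2: u_1 = a_1 − (-1/2)·u_0 = (7/2, -7/2).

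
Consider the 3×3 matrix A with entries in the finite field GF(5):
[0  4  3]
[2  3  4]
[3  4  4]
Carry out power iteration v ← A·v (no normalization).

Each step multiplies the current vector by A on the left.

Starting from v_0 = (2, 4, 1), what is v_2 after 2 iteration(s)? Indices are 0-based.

v_0 = (2, 4, 1).
v_1 = A·v_0 = (4, 0, 1).
v_2 = A·v_1 = (3, 2, 1).

v_2 = (3, 2, 1)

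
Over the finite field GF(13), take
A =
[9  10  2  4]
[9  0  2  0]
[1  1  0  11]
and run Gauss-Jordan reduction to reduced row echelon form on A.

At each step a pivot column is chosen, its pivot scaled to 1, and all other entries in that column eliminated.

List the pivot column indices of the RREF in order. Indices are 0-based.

step 1: normalize row 0 (÷9) = (1, 4, 6, 12)
  row 1: subtract 9×row0 = (0, 3, 0, 9)
  row 2: subtract 1×row0 = (0, 10, 7, 12)
step 2: normalize row 1 (÷3) = (0, 1, 0, 3)
  row 0: subtract 4×row1 = (1, 0, 6, 0)
  row 2: subtract 10×row1 = (0, 0, 7, 8)
step 3: normalize row 2 (÷7) = (0, 0, 1, 3)
  row 0: subtract 6×row2 = (1, 0, 0, 8)

pivot columns: 0, 1, 2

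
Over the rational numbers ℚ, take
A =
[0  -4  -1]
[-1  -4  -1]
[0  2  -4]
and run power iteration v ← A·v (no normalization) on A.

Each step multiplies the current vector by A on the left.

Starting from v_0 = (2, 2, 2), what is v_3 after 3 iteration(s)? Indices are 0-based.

v_0 = (2, 2, 2).
v_1 = A·v_0 = (-10, -12, -4).
v_2 = A·v_1 = (52, 62, -8).
v_3 = A·v_2 = (-240, -292, 156).

v_3 = (-240, -292, 156)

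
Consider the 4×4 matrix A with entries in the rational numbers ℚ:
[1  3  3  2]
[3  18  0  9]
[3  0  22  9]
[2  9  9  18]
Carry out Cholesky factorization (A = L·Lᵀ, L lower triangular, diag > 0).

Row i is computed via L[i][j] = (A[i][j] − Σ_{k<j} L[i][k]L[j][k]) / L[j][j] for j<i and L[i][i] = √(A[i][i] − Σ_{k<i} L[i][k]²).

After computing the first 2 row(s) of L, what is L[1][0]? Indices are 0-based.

L[1][0] = 3

Step 1: L[0][0] = √(1) = 1.
  L[1][0] = (3) / L[0][0] = 3.
Step 2: L[1][1] = √(9) = 3.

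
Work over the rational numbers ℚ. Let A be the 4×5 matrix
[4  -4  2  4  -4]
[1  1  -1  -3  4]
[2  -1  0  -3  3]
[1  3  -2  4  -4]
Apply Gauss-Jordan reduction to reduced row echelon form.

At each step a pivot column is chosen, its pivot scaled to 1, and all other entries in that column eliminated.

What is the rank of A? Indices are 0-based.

rank = 4

step 1: normalize row 0 (÷4) = (1, -1, 1/2, 1, -1)
  row 1: subtract 1×row0 = (0, 2, -3/2, -4, 5)
  row 2: subtract 2×row0 = (0, 1, -1, -5, 5)
  row 3: subtract 1×row0 = (0, 4, -5/2, 3, -3)
step 2: normalize row 1 (÷2) = (0, 1, -3/4, -2, 5/2)
  row 0: subtract -1×row1 = (1, 0, -1/4, -1, 3/2)
  row 2: subtract 1×row1 = (0, 0, -1/4, -3, 5/2)
  row 3: subtract 4×row1 = (0, 0, 1/2, 11, -13)
step 3: normalize row 2 (÷-1/4) = (0, 0, 1, 12, -10)
  row 0: subtract -1/4×row2 = (1, 0, 0, 2, -1)
  row 1: subtract -3/4×row2 = (0, 1, 0, 7, -5)
  row 3: subtract 1/2×row2 = (0, 0, 0, 5, -8)
step 4: normalize row 3 (÷5) = (0, 0, 0, 1, -8/5)
  row 0: subtract 2×row3 = (1, 0, 0, 0, 11/5)
  row 1: subtract 7×row3 = (0, 1, 0, 0, 31/5)
  row 2: subtract 12×row3 = (0, 0, 1, 0, 46/5)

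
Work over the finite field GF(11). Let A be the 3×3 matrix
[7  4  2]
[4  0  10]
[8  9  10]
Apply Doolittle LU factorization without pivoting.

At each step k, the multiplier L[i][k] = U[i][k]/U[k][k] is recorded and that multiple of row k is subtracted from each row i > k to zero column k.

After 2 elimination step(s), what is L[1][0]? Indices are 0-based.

[col 0] pivot 7
  R1 -= 10*R0 → (0, 4, 1)  (L[1][0] := 10)
  R2 -= 9*R0 → (0, 6, 3)  (L[2][0] := 9)
[col 1] pivot 4
  R2 -= 7*R1 → (0, 0, 7)  (L[2][1] := 7)

L[1][0] = 10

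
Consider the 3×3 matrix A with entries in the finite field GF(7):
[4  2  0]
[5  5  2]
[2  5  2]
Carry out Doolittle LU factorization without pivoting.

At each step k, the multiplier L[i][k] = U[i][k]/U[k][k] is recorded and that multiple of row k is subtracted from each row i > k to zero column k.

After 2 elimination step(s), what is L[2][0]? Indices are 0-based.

k=0: U[0][0]=4
  eliminate (1,0): mult=3, new row 1: (0, 6, 2); set L[1][0]=3
  eliminate (2,0): mult=4, new row 2: (0, 4, 2); set L[2][0]=4
k=1: U[1][1]=6
  eliminate (2,1): mult=3, new row 2: (0, 0, 3); set L[2][1]=3

L[2][0] = 4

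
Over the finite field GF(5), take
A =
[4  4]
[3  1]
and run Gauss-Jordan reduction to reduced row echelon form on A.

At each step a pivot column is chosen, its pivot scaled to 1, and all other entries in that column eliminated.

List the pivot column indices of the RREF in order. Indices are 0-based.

pivot columns: 0, 1

pivot(0,0)=4: scale R0 → (1, 1)
  clear (1,0): R1 −= (3)R0 → (0, 3)
pivot(1,1)=3: scale R1 → (0, 1)
  clear (0,1): R0 −= (1)R1 → (1, 0)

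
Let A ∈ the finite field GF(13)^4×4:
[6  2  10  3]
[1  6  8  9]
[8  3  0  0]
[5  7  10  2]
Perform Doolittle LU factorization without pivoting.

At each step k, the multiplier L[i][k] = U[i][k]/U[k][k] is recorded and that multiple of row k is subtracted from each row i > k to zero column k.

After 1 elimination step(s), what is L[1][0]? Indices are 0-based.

L[1][0] = 11

Step 1: pivot at (0,0) is 6.
  row1 ← row1 − (11)·row0  ⇒  L[1][0]=11, U row1=(0, 10, 2, 2)
  row2 ← row2 − (10)·row0  ⇒  L[2][0]=10, U row2=(0, 9, 4, 9)
  row3 ← row3 − (3)·row0  ⇒  L[3][0]=3, U row3=(0, 1, 6, 6)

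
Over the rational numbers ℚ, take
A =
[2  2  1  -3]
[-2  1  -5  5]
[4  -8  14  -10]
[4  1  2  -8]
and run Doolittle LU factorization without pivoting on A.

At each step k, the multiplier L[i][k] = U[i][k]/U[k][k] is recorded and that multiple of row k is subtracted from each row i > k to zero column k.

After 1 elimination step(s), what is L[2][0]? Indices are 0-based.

L[2][0] = 2

[col 0] pivot 2
  R1 -= -1*R0 → (0, 3, -4, 2)  (L[1][0] := -1)
  R2 -= 2*R0 → (0, -12, 12, -4)  (L[2][0] := 2)
  R3 -= 2*R0 → (0, -3, 0, -2)  (L[3][0] := 2)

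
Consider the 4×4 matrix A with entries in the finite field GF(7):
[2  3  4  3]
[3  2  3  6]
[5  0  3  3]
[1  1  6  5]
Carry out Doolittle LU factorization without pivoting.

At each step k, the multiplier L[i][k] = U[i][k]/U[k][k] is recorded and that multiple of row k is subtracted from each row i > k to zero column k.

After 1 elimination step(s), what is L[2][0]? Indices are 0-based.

L[2][0] = 6

Step 1: pivot at (0,0) is 2.
  row1 ← row1 − (5)·row0  ⇒  L[1][0]=5, U row1=(0, 1, 4, 5)
  row2 ← row2 − (6)·row0  ⇒  L[2][0]=6, U row2=(0, 3, 0, 6)
  row3 ← row3 − (4)·row0  ⇒  L[3][0]=4, U row3=(0, 3, 4, 0)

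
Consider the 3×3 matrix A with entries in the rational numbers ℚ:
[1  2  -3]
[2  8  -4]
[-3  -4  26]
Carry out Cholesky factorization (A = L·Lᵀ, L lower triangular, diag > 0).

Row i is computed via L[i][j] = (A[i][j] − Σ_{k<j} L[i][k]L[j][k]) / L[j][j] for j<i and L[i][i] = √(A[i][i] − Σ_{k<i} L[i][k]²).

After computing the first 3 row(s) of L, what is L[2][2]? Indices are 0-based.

Step 1: L[0][0] = √(1) = 1.
  L[1][0] = (2) / L[0][0] = 2.
Step 2: L[1][1] = √(4) = 2.
  L[2][0] = (-3) / L[0][0] = -3.
  L[2][1] = (2) / L[1][1] = 1.
Step 3: L[2][2] = √(16) = 4.

L[2][2] = 4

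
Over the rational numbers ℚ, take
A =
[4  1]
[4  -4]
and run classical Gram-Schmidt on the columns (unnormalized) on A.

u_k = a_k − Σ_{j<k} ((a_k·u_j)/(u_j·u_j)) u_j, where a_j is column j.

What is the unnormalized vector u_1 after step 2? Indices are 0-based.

Step 1: u_0 = a_0 = (4, 4).
Step 2: u_1 = a_1 − (-3/8)·u_0 = (5/2, -5/2).

u_1 = (5/2, -5/2)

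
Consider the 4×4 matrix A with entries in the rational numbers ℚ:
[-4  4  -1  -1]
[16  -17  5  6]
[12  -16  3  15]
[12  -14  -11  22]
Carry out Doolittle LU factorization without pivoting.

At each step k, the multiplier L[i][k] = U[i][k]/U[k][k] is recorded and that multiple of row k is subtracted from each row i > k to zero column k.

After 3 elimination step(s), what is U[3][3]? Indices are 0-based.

U[3][3] = -1

Step 1: pivot at (0,0) is -4.
  row1 ← row1 − (-4)·row0  ⇒  L[1][0]=-4, U row1=(0, -1, 1, 2)
  row2 ← row2 − (-3)·row0  ⇒  L[2][0]=-3, U row2=(0, -4, 0, 12)
  row3 ← row3 − (-3)·row0  ⇒  L[3][0]=-3, U row3=(0, -2, -14, 19)
Step 2: pivot at (1,1) is -1.
  row2 ← row2 − (4)·row1  ⇒  L[2][1]=4, U row2=(0, 0, -4, 4)
  row3 ← row3 − (2)·row1  ⇒  L[3][1]=2, U row3=(0, 0, -16, 15)
Step 3: pivot at (2,2) is -4.
  row3 ← row3 − (4)·row2  ⇒  L[3][2]=4, U row3=(0, 0, 0, -1)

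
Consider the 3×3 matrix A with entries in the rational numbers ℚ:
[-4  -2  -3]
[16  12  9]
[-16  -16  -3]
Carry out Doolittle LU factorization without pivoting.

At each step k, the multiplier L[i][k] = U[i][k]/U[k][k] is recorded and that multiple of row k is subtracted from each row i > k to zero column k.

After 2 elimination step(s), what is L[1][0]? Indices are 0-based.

Step 1: pivot at (0,0) is -4.
  row1 ← row1 − (-4)·row0  ⇒  L[1][0]=-4, U row1=(0, 4, -3)
  row2 ← row2 − (4)·row0  ⇒  L[2][0]=4, U row2=(0, -8, 9)
Step 2: pivot at (1,1) is 4.
  row2 ← row2 − (-2)·row1  ⇒  L[2][1]=-2, U row2=(0, 0, 3)

L[1][0] = -4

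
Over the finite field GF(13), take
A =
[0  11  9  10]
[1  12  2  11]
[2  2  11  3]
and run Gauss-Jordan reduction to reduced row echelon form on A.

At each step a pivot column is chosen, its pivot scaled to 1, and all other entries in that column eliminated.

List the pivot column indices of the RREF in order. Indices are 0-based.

pivot columns: 0, 1, 2

[1] R0 <-> R1
[1] R0 /= 1  ⇒  (1, 12, 2, 11)
     R2 -= 2·R0  ⇒  (0, 4, 7, 7)
[2] R1 /= 11  ⇒  (0, 1, 2, 8)
     R0 -= 12·R1  ⇒  (1, 0, 4, 6)
     R2 -= 4·R1  ⇒  (0, 0, 12, 1)
[3] R2 /= 12  ⇒  (0, 0, 1, 12)
     R0 -= 4·R2  ⇒  (1, 0, 0, 10)
     R1 -= 2·R2  ⇒  (0, 1, 0, 10)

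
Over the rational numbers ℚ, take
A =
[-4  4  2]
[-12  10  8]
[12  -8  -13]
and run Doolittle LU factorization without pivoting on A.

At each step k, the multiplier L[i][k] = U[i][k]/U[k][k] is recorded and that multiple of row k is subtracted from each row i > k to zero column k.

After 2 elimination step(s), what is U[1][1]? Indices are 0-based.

k=0: U[0][0]=-4
  eliminate (1,0): mult=3, new row 1: (0, -2, 2); set L[1][0]=3
  eliminate (2,0): mult=-3, new row 2: (0, 4, -7); set L[2][0]=-3
k=1: U[1][1]=-2
  eliminate (2,1): mult=-2, new row 2: (0, 0, -3); set L[2][1]=-2

U[1][1] = -2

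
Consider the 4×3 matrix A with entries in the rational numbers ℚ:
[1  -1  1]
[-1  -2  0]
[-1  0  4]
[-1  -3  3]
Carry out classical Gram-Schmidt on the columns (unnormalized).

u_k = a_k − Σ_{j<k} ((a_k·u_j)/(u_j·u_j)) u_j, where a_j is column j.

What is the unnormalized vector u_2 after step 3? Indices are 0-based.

Step 1: u_0 = a_0 = (1, -1, -1, -1).
Step 2: u_1 = a_1 − (1)·u_0 = (-2, -1, 1, -2).
Step 3: u_2 = a_2 − (-3/2)·u_0 − (-2/5)·u_1 = (17/10, -19/10, 29/10, 7/10).

u_2 = (17/10, -19/10, 29/10, 7/10)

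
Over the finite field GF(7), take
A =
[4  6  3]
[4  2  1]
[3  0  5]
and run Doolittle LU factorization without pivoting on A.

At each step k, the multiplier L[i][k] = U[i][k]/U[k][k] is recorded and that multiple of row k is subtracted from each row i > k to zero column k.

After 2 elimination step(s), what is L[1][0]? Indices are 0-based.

k=0: U[0][0]=4
  eliminate (1,0): mult=1, new row 1: (0, 3, 5); set L[1][0]=1
  eliminate (2,0): mult=6, new row 2: (0, 6, 1); set L[2][0]=6
k=1: U[1][1]=3
  eliminate (2,1): mult=2, new row 2: (0, 0, 5); set L[2][1]=2

L[1][0] = 1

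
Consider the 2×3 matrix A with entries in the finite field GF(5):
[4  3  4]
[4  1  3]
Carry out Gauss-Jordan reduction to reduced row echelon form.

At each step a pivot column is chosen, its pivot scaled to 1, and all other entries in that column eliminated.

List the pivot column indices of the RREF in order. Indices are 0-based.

pivot columns: 0, 1

[1] R0 /= 4  ⇒  (1, 2, 1)
     R1 -= 4·R0  ⇒  (0, 3, 4)
[2] R1 /= 3  ⇒  (0, 1, 3)
     R0 -= 2·R1  ⇒  (1, 0, 0)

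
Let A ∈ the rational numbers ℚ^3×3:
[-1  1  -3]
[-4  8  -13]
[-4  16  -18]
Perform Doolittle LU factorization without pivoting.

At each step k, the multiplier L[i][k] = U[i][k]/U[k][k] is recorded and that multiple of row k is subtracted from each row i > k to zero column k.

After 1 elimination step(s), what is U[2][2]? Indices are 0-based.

U[2][2] = -6

Step 1: pivot at (0,0) is -1.
  row1 ← row1 − (4)·row0  ⇒  L[1][0]=4, U row1=(0, 4, -1)
  row2 ← row2 − (4)·row0  ⇒  L[2][0]=4, U row2=(0, 12, -6)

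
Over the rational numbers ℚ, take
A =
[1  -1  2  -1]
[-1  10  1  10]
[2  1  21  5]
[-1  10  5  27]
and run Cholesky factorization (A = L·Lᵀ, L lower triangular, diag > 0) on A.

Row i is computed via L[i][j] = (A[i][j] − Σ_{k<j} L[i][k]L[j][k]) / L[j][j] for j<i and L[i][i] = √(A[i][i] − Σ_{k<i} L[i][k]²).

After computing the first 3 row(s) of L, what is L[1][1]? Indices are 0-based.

Step 1: L[0][0] = √(1) = 1.
  L[1][0] = (-1) / L[0][0] = -1.
Step 2: L[1][1] = √(9) = 3.
  L[2][0] = (2) / L[0][0] = 2.
  L[2][1] = (3) / L[1][1] = 1.
Step 3: L[2][2] = √(16) = 4.

L[1][1] = 3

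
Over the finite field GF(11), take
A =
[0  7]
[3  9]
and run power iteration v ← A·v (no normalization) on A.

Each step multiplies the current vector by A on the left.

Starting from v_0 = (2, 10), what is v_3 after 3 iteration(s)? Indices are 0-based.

v_3 = (5, 0)

v_0 = (2, 10).
v_1 = A·v_0 = (4, 8).
v_2 = A·v_1 = (1, 7).
v_3 = A·v_2 = (5, 0).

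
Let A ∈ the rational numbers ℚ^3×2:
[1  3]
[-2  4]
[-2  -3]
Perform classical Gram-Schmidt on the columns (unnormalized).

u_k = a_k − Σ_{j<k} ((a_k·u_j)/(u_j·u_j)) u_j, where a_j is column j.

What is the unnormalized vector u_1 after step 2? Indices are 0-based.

u_1 = (26/9, 38/9, -25/9)

Step 1: u_0 = a_0 = (1, -2, -2).
Step 2: u_1 = a_1 − (1/9)·u_0 = (26/9, 38/9, -25/9).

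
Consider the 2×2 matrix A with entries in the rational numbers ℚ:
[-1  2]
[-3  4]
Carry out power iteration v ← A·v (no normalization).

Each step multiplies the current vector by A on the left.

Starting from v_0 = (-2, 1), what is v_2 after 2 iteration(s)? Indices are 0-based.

v_0 = (-2, 1).
v_1 = A·v_0 = (4, 10).
v_2 = A·v_1 = (16, 28).

v_2 = (16, 28)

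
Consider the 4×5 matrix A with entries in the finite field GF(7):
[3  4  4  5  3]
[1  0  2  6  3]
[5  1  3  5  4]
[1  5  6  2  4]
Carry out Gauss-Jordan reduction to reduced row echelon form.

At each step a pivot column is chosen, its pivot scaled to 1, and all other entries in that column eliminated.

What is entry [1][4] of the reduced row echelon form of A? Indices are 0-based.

pivot(0,0)=3: scale R0 → (1, 6, 6, 4, 1)
  clear (1,0): R1 −= (1)R0 → (0, 1, 3, 2, 2)
  clear (2,0): R2 −= (5)R0 → (0, 6, 1, 6, 6)
  clear (3,0): R3 −= (1)R0 → (0, 6, 0, 5, 3)
pivot(1,1)=1: scale R1 → (0, 1, 3, 2, 2)
  clear (0,1): R0 −= (6)R1 → (1, 0, 2, 6, 3)
  clear (2,1): R2 −= (6)R1 → (0, 0, 4, 1, 1)
  clear (3,1): R3 −= (6)R1 → (0, 0, 3, 0, 5)
pivot(2,2)=4: scale R2 → (0, 0, 1, 2, 2)
  clear (0,2): R0 −= (2)R2 → (1, 0, 0, 2, 6)
  clear (1,2): R1 −= (3)R2 → (0, 1, 0, 3, 3)
  clear (3,2): R3 −= (3)R2 → (0, 0, 0, 1, 6)
pivot(3,3)=1: scale R3 → (0, 0, 0, 1, 6)
  clear (0,3): R0 −= (2)R3 → (1, 0, 0, 0, 1)
  clear (1,3): R1 −= (3)R3 → (0, 1, 0, 0, 6)
  clear (2,3): R2 −= (2)R3 → (0, 0, 1, 0, 4)

M[1][4] = 6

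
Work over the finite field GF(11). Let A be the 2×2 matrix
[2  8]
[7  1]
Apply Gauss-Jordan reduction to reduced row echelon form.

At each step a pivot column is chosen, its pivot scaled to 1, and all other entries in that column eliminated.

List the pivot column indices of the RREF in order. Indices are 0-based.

pivot columns: 0, 1

step 1: normalize row 0 (÷2) = (1, 4)
  row 1: subtract 7×row0 = (0, 6)
step 2: normalize row 1 (÷6) = (0, 1)
  row 0: subtract 4×row1 = (1, 0)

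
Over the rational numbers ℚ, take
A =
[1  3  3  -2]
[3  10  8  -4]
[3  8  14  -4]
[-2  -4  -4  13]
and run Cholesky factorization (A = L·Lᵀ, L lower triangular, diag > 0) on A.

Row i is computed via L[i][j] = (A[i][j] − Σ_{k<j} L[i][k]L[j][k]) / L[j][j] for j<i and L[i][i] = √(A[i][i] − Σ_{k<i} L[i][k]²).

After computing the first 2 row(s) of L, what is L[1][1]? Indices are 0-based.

L[1][1] = 1

Step 1: L[0][0] = √(1) = 1.
  L[1][0] = (3) / L[0][0] = 3.
Step 2: L[1][1] = √(1) = 1.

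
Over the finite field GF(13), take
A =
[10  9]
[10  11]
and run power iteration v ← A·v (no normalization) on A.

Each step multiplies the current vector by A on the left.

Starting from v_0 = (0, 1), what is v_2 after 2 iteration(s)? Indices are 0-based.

v_0 = (0, 1).
v_1 = A·v_0 = (9, 11).
v_2 = A·v_1 = (7, 3).

v_2 = (7, 3)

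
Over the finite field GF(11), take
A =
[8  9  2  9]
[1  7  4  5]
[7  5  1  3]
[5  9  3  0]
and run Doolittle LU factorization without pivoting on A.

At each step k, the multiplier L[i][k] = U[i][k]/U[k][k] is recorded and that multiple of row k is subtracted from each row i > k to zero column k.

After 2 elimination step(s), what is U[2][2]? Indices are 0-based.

Step 1: pivot at (0,0) is 8.
  row1 ← row1 − (7)·row0  ⇒  L[1][0]=7, U row1=(0, 10, 1, 8)
  row2 ← row2 − (5)·row0  ⇒  L[2][0]=5, U row2=(0, 4, 2, 2)
  row3 ← row3 − (2)·row0  ⇒  L[3][0]=2, U row3=(0, 2, 10, 4)
Step 2: pivot at (1,1) is 10.
  row2 ← row2 − (7)·row1  ⇒  L[2][1]=7, U row2=(0, 0, 6, 1)
  row3 ← row3 − (9)·row1  ⇒  L[3][1]=9, U row3=(0, 0, 1, 9)

U[2][2] = 6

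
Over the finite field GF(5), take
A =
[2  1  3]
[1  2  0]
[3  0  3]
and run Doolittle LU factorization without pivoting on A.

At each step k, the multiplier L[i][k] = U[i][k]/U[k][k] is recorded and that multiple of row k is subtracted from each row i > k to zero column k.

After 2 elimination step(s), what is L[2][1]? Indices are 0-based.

L[2][1] = 4

[col 0] pivot 2
  R1 -= 3*R0 → (0, 4, 1)  (L[1][0] := 3)
  R2 -= 4*R0 → (0, 1, 1)  (L[2][0] := 4)
[col 1] pivot 4
  R2 -= 4*R1 → (0, 0, 2)  (L[2][1] := 4)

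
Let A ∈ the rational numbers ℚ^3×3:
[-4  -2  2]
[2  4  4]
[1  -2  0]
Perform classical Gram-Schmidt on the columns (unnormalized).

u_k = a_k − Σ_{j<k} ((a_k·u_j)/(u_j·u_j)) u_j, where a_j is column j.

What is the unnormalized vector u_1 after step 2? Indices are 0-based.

u_1 = (2/3, 8/3, -8/3)

Step 1: u_0 = a_0 = (-4, 2, 1).
Step 2: u_1 = a_1 − (2/3)·u_0 = (2/3, 8/3, -8/3).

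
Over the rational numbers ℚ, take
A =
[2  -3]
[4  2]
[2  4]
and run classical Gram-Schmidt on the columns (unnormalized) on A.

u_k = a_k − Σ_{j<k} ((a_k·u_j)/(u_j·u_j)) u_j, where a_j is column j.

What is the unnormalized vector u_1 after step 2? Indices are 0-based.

Step 1: u_0 = a_0 = (2, 4, 2).
Step 2: u_1 = a_1 − (5/12)·u_0 = (-23/6, 1/3, 19/6).

u_1 = (-23/6, 1/3, 19/6)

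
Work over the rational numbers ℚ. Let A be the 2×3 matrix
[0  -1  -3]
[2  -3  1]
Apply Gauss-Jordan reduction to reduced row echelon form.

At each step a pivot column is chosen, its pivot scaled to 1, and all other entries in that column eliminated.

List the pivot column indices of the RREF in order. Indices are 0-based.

pivot columns: 0, 1

step 1: exchange rows 0,1
step 1: normalize row 0 (÷2) = (1, -3/2, 1/2)
step 2: normalize row 1 (÷-1) = (0, 1, 3)
  row 0: subtract -3/2×row1 = (1, 0, 5)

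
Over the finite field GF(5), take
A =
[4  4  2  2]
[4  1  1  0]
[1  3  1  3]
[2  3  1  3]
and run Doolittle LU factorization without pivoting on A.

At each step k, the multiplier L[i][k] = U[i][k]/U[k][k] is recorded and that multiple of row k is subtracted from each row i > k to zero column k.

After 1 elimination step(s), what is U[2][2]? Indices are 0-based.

[col 0] pivot 4
  R1 -= 1*R0 → (0, 2, 4, 3)  (L[1][0] := 1)
  R2 -= 4*R0 → (0, 2, 3, 0)  (L[2][0] := 4)
  R3 -= 3*R0 → (0, 1, 0, 2)  (L[3][0] := 3)

U[2][2] = 3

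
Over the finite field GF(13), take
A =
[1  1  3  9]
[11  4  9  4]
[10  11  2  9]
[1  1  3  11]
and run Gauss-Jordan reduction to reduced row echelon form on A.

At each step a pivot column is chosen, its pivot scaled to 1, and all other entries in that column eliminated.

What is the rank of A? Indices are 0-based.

[1] R0 /= 1  ⇒  (1, 1, 3, 9)
     R1 -= 11·R0  ⇒  (0, 6, 2, 9)
     R2 -= 10·R0  ⇒  (0, 1, 11, 10)
     R3 -= 1·R0  ⇒  (0, 0, 0, 2)
[2] R1 /= 6  ⇒  (0, 1, 9, 8)
     R0 -= 1·R1  ⇒  (1, 0, 7, 1)
     R2 -= 1·R1  ⇒  (0, 0, 2, 2)
[3] R2 /= 2  ⇒  (0, 0, 1, 1)
     R0 -= 7·R2  ⇒  (1, 0, 0, 7)
     R1 -= 9·R2  ⇒  (0, 1, 0, 12)
[4] R3 /= 2  ⇒  (0, 0, 0, 1)
     R0 -= 7·R3  ⇒  (1, 0, 0, 0)
     R1 -= 12·R3  ⇒  (0, 1, 0, 0)
     R2 -= 1·R3  ⇒  (0, 0, 1, 0)

rank = 4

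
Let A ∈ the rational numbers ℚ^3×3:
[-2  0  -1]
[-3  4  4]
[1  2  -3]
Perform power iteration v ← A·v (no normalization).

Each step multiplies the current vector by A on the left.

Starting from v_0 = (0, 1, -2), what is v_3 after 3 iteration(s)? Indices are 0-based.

v_3 = (54, -44, 98)

v_0 = (0, 1, -2).
v_1 = A·v_0 = (2, -4, 8).
v_2 = A·v_1 = (-12, 10, -30).
v_3 = A·v_2 = (54, -44, 98).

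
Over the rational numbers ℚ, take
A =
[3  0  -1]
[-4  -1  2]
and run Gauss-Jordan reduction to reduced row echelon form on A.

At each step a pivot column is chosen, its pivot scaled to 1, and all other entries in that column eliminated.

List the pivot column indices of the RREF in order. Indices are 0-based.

pivot(0,0)=3: scale R0 → (1, 0, -1/3)
  clear (1,0): R1 −= (-4)R0 → (0, -1, 2/3)
pivot(1,1)=-1: scale R1 → (0, 1, -2/3)

pivot columns: 0, 1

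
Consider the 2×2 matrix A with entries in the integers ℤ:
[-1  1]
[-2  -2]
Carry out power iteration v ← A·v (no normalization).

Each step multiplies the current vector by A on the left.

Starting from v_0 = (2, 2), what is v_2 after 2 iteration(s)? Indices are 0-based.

v_0 = (2, 2).
v_1 = A·v_0 = (0, -8).
v_2 = A·v_1 = (-8, 16).

v_2 = (-8, 16)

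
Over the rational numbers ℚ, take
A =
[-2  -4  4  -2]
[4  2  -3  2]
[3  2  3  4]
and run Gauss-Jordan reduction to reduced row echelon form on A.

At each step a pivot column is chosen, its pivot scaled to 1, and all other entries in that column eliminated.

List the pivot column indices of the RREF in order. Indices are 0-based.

pivot columns: 0, 1, 2

[1] R0 /= -2  ⇒  (1, 2, -2, 1)
     R1 -= 4·R0  ⇒  (0, -6, 5, -2)
     R2 -= 3·R0  ⇒  (0, -4, 9, 1)
[2] R1 /= -6  ⇒  (0, 1, -5/6, 1/3)
     R0 -= 2·R1  ⇒  (1, 0, -1/3, 1/3)
     R2 -= -4·R1  ⇒  (0, 0, 17/3, 7/3)
[3] R2 /= 17/3  ⇒  (0, 0, 1, 7/17)
     R0 -= -1/3·R2  ⇒  (1, 0, 0, 8/17)
     R1 -= -5/6·R2  ⇒  (0, 1, 0, 23/34)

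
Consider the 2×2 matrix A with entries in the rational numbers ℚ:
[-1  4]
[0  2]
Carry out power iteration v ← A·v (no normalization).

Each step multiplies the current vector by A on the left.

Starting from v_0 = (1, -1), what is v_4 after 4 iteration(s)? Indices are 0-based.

v_0 = (1, -1).
v_1 = A·v_0 = (-5, -2).
v_2 = A·v_1 = (-3, -4).
v_3 = A·v_2 = (-13, -8).
v_4 = A·v_3 = (-19, -16).

v_4 = (-19, -16)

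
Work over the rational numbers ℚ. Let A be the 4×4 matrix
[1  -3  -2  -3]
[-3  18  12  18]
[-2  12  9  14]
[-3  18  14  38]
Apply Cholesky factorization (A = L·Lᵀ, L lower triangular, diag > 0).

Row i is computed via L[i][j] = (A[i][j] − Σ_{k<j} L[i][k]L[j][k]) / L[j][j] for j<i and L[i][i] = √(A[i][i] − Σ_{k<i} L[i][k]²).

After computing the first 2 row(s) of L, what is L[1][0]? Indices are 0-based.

L[1][0] = -3

Step 1: L[0][0] = √(1) = 1.
  L[1][0] = (-3) / L[0][0] = -3.
Step 2: L[1][1] = √(9) = 3.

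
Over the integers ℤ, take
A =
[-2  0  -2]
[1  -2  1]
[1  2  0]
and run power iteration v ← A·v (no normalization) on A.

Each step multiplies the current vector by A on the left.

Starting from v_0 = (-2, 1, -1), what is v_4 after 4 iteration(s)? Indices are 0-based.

v_4 = (-104, 148, -64)

v_0 = (-2, 1, -1).
v_1 = A·v_0 = (6, -5, 0).
v_2 = A·v_1 = (-12, 16, -4).
v_3 = A·v_2 = (32, -48, 20).
v_4 = A·v_3 = (-104, 148, -64).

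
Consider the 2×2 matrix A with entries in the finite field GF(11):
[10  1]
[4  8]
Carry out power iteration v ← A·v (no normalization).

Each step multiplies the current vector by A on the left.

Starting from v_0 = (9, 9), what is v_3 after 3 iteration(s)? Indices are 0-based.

v_3 = (8, 7)

v_0 = (9, 9).
v_1 = A·v_0 = (0, 9).
v_2 = A·v_1 = (9, 6).
v_3 = A·v_2 = (8, 7).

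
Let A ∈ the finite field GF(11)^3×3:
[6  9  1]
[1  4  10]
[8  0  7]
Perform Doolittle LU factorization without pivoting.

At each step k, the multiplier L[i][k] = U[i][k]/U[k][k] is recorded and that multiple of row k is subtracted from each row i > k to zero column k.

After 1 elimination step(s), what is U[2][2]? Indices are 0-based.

U[2][2] = 2

k=0: U[0][0]=6
  eliminate (1,0): mult=2, new row 1: (0, 8, 8); set L[1][0]=2
  eliminate (2,0): mult=5, new row 2: (0, 10, 2); set L[2][0]=5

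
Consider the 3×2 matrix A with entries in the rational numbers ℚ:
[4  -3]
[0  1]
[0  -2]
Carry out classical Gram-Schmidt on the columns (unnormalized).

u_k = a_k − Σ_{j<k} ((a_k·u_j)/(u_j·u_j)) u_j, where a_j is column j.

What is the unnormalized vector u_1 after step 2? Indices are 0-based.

u_1 = (0, 1, -2)

Step 1: u_0 = a_0 = (4, 0, 0).
Step 2: u_1 = a_1 − (-3/4)·u_0 = (0, 1, -2).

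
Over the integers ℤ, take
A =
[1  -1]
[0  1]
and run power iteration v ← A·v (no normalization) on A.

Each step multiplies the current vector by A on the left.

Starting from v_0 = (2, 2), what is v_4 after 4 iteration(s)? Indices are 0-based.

v_4 = (-6, 2)

v_0 = (2, 2).
v_1 = A·v_0 = (0, 2).
v_2 = A·v_1 = (-2, 2).
v_3 = A·v_2 = (-4, 2).
v_4 = A·v_3 = (-6, 2).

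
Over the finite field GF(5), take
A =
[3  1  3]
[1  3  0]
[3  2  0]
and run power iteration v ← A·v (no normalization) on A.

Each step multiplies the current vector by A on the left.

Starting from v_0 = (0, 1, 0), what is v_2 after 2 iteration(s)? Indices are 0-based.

v_0 = (0, 1, 0).
v_1 = A·v_0 = (1, 3, 2).
v_2 = A·v_1 = (2, 0, 4).

v_2 = (2, 0, 4)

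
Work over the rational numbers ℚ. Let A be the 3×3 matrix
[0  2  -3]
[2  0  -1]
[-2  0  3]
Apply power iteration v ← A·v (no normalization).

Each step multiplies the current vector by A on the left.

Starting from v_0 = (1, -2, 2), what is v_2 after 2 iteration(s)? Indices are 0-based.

v_0 = (1, -2, 2).
v_1 = A·v_0 = (-10, 0, 4).
v_2 = A·v_1 = (-12, -24, 32).

v_2 = (-12, -24, 32)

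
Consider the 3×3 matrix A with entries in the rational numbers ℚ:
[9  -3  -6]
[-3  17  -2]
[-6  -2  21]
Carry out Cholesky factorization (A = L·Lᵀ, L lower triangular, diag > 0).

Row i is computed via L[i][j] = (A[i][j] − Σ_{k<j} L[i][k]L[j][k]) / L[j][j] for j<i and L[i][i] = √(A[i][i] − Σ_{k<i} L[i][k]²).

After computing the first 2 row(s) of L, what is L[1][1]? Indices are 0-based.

Step 1: L[0][0] = √(9) = 3.
  L[1][0] = (-3) / L[0][0] = -1.
Step 2: L[1][1] = √(16) = 4.

L[1][1] = 4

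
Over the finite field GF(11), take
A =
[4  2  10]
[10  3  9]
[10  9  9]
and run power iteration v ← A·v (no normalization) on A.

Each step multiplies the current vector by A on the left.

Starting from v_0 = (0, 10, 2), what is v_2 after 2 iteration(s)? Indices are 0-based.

v_0 = (0, 10, 2).
v_1 = A·v_0 = (7, 4, 9).
v_2 = A·v_1 = (5, 9, 0).

v_2 = (5, 9, 0)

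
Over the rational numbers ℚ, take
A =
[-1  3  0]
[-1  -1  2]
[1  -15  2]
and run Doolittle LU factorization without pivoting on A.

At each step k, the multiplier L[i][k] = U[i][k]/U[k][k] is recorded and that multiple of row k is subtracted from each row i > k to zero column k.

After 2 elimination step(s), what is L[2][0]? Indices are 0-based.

L[2][0] = -1

k=0: U[0][0]=-1
  eliminate (1,0): mult=1, new row 1: (0, -4, 2); set L[1][0]=1
  eliminate (2,0): mult=-1, new row 2: (0, -12, 2); set L[2][0]=-1
k=1: U[1][1]=-4
  eliminate (2,1): mult=3, new row 2: (0, 0, -4); set L[2][1]=3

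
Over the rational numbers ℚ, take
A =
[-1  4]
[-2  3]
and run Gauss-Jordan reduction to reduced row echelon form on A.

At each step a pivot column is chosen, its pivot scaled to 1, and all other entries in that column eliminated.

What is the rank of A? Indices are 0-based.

step 1: normalize row 0 (÷-1) = (1, -4)
  row 1: subtract -2×row0 = (0, -5)
step 2: normalize row 1 (÷-5) = (0, 1)
  row 0: subtract -4×row1 = (1, 0)

rank = 2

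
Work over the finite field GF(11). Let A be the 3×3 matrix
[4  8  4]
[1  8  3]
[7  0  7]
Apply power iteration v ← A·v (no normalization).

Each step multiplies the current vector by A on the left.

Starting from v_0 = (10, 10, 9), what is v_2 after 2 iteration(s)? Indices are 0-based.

v_0 = (10, 10, 9).
v_1 = A·v_0 = (2, 7, 1).
v_2 = A·v_1 = (2, 6, 10).

v_2 = (2, 6, 10)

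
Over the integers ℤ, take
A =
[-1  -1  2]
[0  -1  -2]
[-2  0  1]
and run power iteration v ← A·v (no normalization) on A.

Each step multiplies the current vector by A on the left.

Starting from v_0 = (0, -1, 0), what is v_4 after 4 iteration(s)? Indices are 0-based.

v_4 = (0, -9, 4)

v_0 = (0, -1, 0).
v_1 = A·v_0 = (1, 1, 0).
v_2 = A·v_1 = (-2, -1, -2).
v_3 = A·v_2 = (-1, 5, 2).
v_4 = A·v_3 = (0, -9, 4).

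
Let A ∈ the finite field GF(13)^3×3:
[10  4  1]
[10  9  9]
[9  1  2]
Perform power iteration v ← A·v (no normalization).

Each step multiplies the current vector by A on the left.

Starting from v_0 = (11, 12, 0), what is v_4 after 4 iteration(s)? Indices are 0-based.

v_4 = (9, 11, 9)

v_0 = (11, 12, 0).
v_1 = A·v_0 = (2, 10, 7).
v_2 = A·v_1 = (2, 4, 3).
v_3 = A·v_2 = (0, 5, 2).
v_4 = A·v_3 = (9, 11, 9).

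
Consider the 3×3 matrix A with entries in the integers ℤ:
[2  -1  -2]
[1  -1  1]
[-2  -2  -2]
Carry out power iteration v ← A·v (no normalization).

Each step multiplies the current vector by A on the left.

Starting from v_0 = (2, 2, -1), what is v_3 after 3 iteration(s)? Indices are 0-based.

v_3 = (31, 28, -52)

v_0 = (2, 2, -1).
v_1 = A·v_0 = (4, -1, -6).
v_2 = A·v_1 = (21, -1, 6).
v_3 = A·v_2 = (31, 28, -52).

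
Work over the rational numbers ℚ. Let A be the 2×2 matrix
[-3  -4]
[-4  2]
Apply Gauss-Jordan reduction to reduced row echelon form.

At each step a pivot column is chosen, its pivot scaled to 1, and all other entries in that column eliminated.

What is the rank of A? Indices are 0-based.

[1] R0 /= -3  ⇒  (1, 4/3)
     R1 -= -4·R0  ⇒  (0, 22/3)
[2] R1 /= 22/3  ⇒  (0, 1)
     R0 -= 4/3·R1  ⇒  (1, 0)

rank = 2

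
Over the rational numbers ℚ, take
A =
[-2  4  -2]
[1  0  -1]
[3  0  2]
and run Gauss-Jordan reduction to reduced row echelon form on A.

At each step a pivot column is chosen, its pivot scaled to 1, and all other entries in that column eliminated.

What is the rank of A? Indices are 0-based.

pivot(0,0)=-2: scale R0 → (1, -2, 1)
  clear (1,0): R1 −= (1)R0 → (0, 2, -2)
  clear (2,0): R2 −= (3)R0 → (0, 6, -1)
pivot(1,1)=2: scale R1 → (0, 1, -1)
  clear (0,1): R0 −= (-2)R1 → (1, 0, -1)
  clear (2,1): R2 −= (6)R1 → (0, 0, 5)
pivot(2,2)=5: scale R2 → (0, 0, 1)
  clear (0,2): R0 −= (-1)R2 → (1, 0, 0)
  clear (1,2): R1 −= (-1)R2 → (0, 1, 0)

rank = 3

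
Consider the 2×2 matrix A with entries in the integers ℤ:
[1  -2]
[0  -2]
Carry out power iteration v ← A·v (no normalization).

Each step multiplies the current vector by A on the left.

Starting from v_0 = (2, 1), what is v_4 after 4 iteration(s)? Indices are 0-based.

v_0 = (2, 1).
v_1 = A·v_0 = (0, -2).
v_2 = A·v_1 = (4, 4).
v_3 = A·v_2 = (-4, -8).
v_4 = A·v_3 = (12, 16).

v_4 = (12, 16)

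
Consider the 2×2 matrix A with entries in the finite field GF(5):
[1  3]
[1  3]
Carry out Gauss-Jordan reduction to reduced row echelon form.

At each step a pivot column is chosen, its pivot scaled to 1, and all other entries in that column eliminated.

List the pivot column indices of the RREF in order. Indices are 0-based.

[1] R0 /= 1  ⇒  (1, 3)
     R1 -= 1·R0  ⇒  (0, 0)
column 1 empty below row 1

pivot columns: 0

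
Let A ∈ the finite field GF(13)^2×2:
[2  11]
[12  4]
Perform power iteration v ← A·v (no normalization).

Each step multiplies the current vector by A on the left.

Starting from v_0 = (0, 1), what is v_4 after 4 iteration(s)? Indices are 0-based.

v_4 = (11, 6)

v_0 = (0, 1).
v_1 = A·v_0 = (11, 4).
v_2 = A·v_1 = (1, 5).
v_3 = A·v_2 = (5, 6).
v_4 = A·v_3 = (11, 6).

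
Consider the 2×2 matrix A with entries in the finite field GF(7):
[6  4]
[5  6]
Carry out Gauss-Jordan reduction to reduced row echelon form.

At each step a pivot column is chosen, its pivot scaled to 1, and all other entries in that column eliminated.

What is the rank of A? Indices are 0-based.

[1] R0 /= 6  ⇒  (1, 3)
     R1 -= 5·R0  ⇒  (0, 5)
[2] R1 /= 5  ⇒  (0, 1)
     R0 -= 3·R1  ⇒  (1, 0)

rank = 2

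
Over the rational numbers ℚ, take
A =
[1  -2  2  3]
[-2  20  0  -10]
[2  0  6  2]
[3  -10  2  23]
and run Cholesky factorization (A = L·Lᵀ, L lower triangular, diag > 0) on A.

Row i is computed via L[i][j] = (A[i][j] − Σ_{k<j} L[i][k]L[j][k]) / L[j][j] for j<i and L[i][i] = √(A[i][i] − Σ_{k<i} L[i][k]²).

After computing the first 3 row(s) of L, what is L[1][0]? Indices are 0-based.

Step 1: L[0][0] = √(1) = 1.
  L[1][0] = (-2) / L[0][0] = -2.
Step 2: L[1][1] = √(16) = 4.
  L[2][0] = (2) / L[0][0] = 2.
  L[2][1] = (4) / L[1][1] = 1.
Step 3: L[2][2] = √(1) = 1.

L[1][0] = -2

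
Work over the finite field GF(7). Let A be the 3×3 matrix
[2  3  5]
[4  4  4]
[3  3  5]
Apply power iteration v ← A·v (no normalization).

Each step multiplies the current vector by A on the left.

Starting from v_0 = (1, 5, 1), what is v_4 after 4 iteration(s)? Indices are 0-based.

v_4 = (0, 2, 6)

v_0 = (1, 5, 1).
v_1 = A·v_0 = (1, 0, 2).
v_2 = A·v_1 = (5, 5, 6).
v_3 = A·v_2 = (6, 1, 4).
v_4 = A·v_3 = (0, 2, 6).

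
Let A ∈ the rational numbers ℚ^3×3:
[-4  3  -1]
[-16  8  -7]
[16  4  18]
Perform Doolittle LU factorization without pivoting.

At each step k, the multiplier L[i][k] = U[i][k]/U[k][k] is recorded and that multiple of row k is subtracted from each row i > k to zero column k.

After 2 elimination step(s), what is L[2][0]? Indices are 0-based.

k=0: U[0][0]=-4
  eliminate (1,0): mult=4, new row 1: (0, -4, -3); set L[1][0]=4
  eliminate (2,0): mult=-4, new row 2: (0, 16, 14); set L[2][0]=-4
k=1: U[1][1]=-4
  eliminate (2,1): mult=-4, new row 2: (0, 0, 2); set L[2][1]=-4

L[2][0] = -4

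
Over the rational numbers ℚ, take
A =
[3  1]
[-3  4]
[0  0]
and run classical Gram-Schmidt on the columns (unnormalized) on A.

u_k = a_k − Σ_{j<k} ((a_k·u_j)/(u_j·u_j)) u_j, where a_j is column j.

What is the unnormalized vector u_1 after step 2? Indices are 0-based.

Step 1: u_0 = a_0 = (3, -3, 0).
Step 2: u_1 = a_1 − (-1/2)·u_0 = (5/2, 5/2, 0).

u_1 = (5/2, 5/2, 0)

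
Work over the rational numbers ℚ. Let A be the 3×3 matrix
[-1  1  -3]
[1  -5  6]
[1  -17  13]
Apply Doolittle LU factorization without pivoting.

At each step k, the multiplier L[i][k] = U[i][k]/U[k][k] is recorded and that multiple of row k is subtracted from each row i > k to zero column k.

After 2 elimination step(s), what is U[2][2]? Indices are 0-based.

Step 1: pivot at (0,0) is -1.
  row1 ← row1 − (-1)·row0  ⇒  L[1][0]=-1, U row1=(0, -4, 3)
  row2 ← row2 − (-1)·row0  ⇒  L[2][0]=-1, U row2=(0, -16, 10)
Step 2: pivot at (1,1) is -4.
  row2 ← row2 − (4)·row1  ⇒  L[2][1]=4, U row2=(0, 0, -2)

U[2][2] = -2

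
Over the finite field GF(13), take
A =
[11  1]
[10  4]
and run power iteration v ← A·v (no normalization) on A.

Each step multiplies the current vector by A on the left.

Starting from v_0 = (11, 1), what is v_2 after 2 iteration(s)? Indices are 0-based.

v_0 = (11, 1).
v_1 = A·v_0 = (5, 10).
v_2 = A·v_1 = (0, 12).

v_2 = (0, 12)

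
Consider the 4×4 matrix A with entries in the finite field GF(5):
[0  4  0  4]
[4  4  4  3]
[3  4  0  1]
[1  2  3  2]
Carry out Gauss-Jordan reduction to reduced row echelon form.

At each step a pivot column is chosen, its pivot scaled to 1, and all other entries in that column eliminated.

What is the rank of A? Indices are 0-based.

rank = 3

step 1: exchange rows 0,1
step 1: normalize row 0 (÷4) = (1, 1, 1, 2)
  row 2: subtract 3×row0 = (0, 1, 2, 0)
  row 3: subtract 1×row0 = (0, 1, 2, 0)
step 2: normalize row 1 (÷4) = (0, 1, 0, 1)
  row 0: subtract 1×row1 = (1, 0, 1, 1)
  row 2: subtract 1×row1 = (0, 0, 2, 4)
  row 3: subtract 1×row1 = (0, 0, 2, 4)
step 3: normalize row 2 (÷2) = (0, 0, 1, 2)
  row 0: subtract 1×row2 = (1, 0, 0, 4)
  row 3: subtract 2×row2 = (0, 0, 0, 0)
skip col 3 (zero from row 3)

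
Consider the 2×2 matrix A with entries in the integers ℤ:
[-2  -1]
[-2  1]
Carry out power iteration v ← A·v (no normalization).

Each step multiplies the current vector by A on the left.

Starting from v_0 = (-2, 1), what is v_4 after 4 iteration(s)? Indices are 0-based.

v_0 = (-2, 1).
v_1 = A·v_0 = (3, 5).
v_2 = A·v_1 = (-11, -1).
v_3 = A·v_2 = (23, 21).
v_4 = A·v_3 = (-67, -25).

v_4 = (-67, -25)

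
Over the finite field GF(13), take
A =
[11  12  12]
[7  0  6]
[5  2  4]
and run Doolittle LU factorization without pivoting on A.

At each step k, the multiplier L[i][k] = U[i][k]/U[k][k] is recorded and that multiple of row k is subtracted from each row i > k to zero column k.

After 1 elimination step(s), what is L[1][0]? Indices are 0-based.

Step 1: pivot at (0,0) is 11.
  row1 ← row1 − (3)·row0  ⇒  L[1][0]=3, U row1=(0, 3, 9)
  row2 ← row2 − (4)·row0  ⇒  L[2][0]=4, U row2=(0, 6, 8)

L[1][0] = 3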